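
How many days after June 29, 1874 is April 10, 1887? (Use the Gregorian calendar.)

Jun 29, 1874 → Jun 29, 1875: 365 days.
Jun 29, 1875 → Jun 29, 1876: 366 days (Feb 29, 1876 is in that span).
Jun 29, 1876 → Jun 29, 1877: 365 days.
Jun 29, 1877 → Jun 29, 1878: 365 days.
Jun 29, 1878 → Jun 29, 1879: 365 days.
Jun 29, 1879 → Jun 29, 1880: 366 days (Feb 29, 1880 is in that span).
Jun 29, 1880 → Jun 29, 1881: 365 days.
Jun 29, 1881 → Jun 29, 1882: 365 days.
Jun 29, 1882 → Jun 29, 1883: 365 days.
Jun 29, 1883 → Jun 29, 1884: 366 days (Feb 29, 1884 is in that span).
Jun 29, 1884 → Jun 29, 1885: 365 days.
Jun 29, 1885 → Jun 29, 1886: 365 days.
Jun 29, 1886 → Jul 29, 1886: 30 days (June has 30).
Jul 29, 1886 → Aug 29, 1886: 31 days (July has 31).
Aug 29, 1886 → Sep 29, 1886: 31 days (August has 31).
Sep 29, 1886 → Oct 29, 1886: 30 days (September has 30).
Oct 29, 1886 → Nov 29, 1886: 31 days (October has 31).
Nov 29, 1886 → Dec 29, 1886: 30 days (November has 30).
Dec 29, 1886 → Jan 29, 1887: 31 days (December has 31).
Jan 29, 1887 → Feb 28, 1887: 30 days (January has 31).
Feb 28, 1887 → Mar 28, 1887: 28 days (February has 28).
Mar 28, 1887 → Apr 10, 1887: 13 days.
Total: 4668 days.

4668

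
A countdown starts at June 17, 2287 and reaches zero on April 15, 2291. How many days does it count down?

Jun 17, 2287 → Jun 17, 2288: 366 days (Feb 29, 2288 is in that span).
Jun 17, 2288 → Jun 17, 2289: 365 days.
Jun 17, 2289 → Jun 17, 2290: 365 days.
Jun 17, 2290 → Jul 17, 2290: 30 days (June has 30).
Jul 17, 2290 → Aug 17, 2290: 31 days (July has 31).
Aug 17, 2290 → Sep 17, 2290: 31 days (August has 31).
Sep 17, 2290 → Oct 17, 2290: 30 days (September has 30).
Oct 17, 2290 → Nov 17, 2290: 31 days (October has 31).
Nov 17, 2290 → Dec 17, 2290: 30 days (November has 30).
Dec 17, 2290 → Jan 17, 2291: 31 days (December has 31).
Jan 17, 2291 → Feb 17, 2291: 31 days (January has 31).
Feb 17, 2291 → Mar 17, 2291: 28 days (February has 28).
Mar 17, 2291 → Apr 15, 2291: 29 days.
Total: 1398 days.

1398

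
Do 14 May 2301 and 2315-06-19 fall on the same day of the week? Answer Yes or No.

From May 14, 2301 to Jun 19, 2315 is 5149 days.
5149 mod 7 = 4, so they are different weekdays.
(May 14, 2301 is a Tuesday; Jun 19, 2315 is a Saturday.)

No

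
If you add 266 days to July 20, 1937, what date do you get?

April 12, 1938

Jul has 31 days: +12 → Aug 1, 1937 (254 left).
Aug has 31 days: +31 → Sep 1, 1937 (223 left).
Sep has 30 days: +30 → Oct 1, 1937 (193 left).
Oct has 31 days: +31 → Nov 1, 1937 (162 left).
Nov has 30 days: +30 → Dec 1, 1937 (132 left).
Dec has 31 days: +31 → Jan 1, 1938 (101 left).
Jan has 31 days: +31 → Feb 1, 1938 (70 left).
Feb has 28 days: +28 → Mar 1, 1938 (42 left).
Mar has 31 days: +31 → Apr 1, 1938 (11 left).
+11 → Apr 12, 1938.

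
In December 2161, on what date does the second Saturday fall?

December 12, 2161

December 1, 2161 is a Tuesday.
The first Saturday is therefore December 5 (4 days later).
The second Saturday is 5 + 1×7 = December 12.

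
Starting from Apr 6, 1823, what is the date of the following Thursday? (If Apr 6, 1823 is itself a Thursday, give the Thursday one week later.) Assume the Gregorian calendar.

Apr 6, 1823 is a Sunday.
From Sunday to the next Thursday is 4 days.
Apr 6, 1823 + 4 = Apr 10, 1823.

April 10, 1823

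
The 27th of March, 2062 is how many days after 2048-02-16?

5153

Feb 16, 2048 → Feb 16, 2049: 366 days (Feb 29, 2048 is in that span).
Feb 16, 2049 → Feb 16, 2050: 365 days.
Feb 16, 2050 → Feb 16, 2051: 365 days.
Feb 16, 2051 → Feb 16, 2052: 365 days.
Feb 16, 2052 → Feb 16, 2053: 366 days (Feb 29, 2052 is in that span).
Feb 16, 2053 → Feb 16, 2054: 365 days.
Feb 16, 2054 → Feb 16, 2055: 365 days.
Feb 16, 2055 → Feb 16, 2056: 365 days.
Feb 16, 2056 → Feb 16, 2057: 366 days (Feb 29, 2056 is in that span).
Feb 16, 2057 → Feb 16, 2058: 365 days.
Feb 16, 2058 → Feb 16, 2059: 365 days.
Feb 16, 2059 → Feb 16, 2060: 365 days.
Feb 16, 2060 → Feb 16, 2061: 366 days (Feb 29, 2060 is in that span).
Feb 16, 2061 → Feb 16, 2062: 365 days.
Feb 16, 2062 → Mar 16, 2062: 28 days (February has 28).
Mar 16, 2062 → Mar 27, 2062: 11 days.
Total: 5153 days.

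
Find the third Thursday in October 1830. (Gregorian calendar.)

October 21, 1830

October 1, 1830 is a Friday.
The first Thursday is therefore October 7 (6 days later).
The third Thursday is 7 + 2×7 = October 21.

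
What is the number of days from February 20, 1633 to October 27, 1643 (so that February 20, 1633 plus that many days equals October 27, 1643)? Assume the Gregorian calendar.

3901

Feb 20, 1633 → Feb 20, 1634: 365 days.
Feb 20, 1634 → Feb 20, 1635: 365 days.
Feb 20, 1635 → Feb 20, 1636: 365 days.
Feb 20, 1636 → Feb 20, 1637: 366 days (Feb 29, 1636 is in that span).
Feb 20, 1637 → Feb 20, 1638: 365 days.
Feb 20, 1638 → Feb 20, 1639: 365 days.
Feb 20, 1639 → Feb 20, 1640: 365 days.
Feb 20, 1640 → Feb 20, 1641: 366 days (Feb 29, 1640 is in that span).
Feb 20, 1641 → Feb 20, 1642: 365 days.
Feb 20, 1642 → Feb 20, 1643: 365 days.
Feb 20, 1643 → Mar 20, 1643: 28 days (February has 28).
Mar 20, 1643 → Apr 20, 1643: 31 days (March has 31).
Apr 20, 1643 → May 20, 1643: 30 days (April has 30).
May 20, 1643 → Jun 20, 1643: 31 days (May has 31).
Jun 20, 1643 → Jul 20, 1643: 30 days (June has 30).
Jul 20, 1643 → Aug 20, 1643: 31 days (July has 31).
Aug 20, 1643 → Sep 20, 1643: 31 days (August has 31).
Sep 20, 1643 → Oct 20, 1643: 30 days (September has 30).
Oct 20, 1643 → Oct 27, 1643: 7 days.
Total: 3901 days.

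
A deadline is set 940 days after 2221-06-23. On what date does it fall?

+365 (one year) → Jun 23, 2222 (575 left).
+365 (one year) → Jun 23, 2223 (210 left).
Jun has 30 days: +8 → Jul 1, 2223 (202 left).
Jul has 31 days: +31 → Aug 1, 2223 (171 left).
Aug has 31 days: +31 → Sep 1, 2223 (140 left).
Sep has 30 days: +30 → Oct 1, 2223 (110 left).
Oct has 31 days: +31 → Nov 1, 2223 (79 left).
Nov has 30 days: +30 → Dec 1, 2223 (49 left).
Dec has 31 days: +31 → Jan 1, 2224 (18 left).
+18 → Jan 19, 2224.

January 19, 2224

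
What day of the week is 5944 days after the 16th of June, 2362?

Sunday

First find the weekday of Jun 16, 2362. Doomsday rule: the anchor day for the 2300s is Wednesday. For year 62: 62÷12 = 5 r 2, and 2÷4 = 0, so 5+2+0 = 7.
Wednesday + 7 ≡ Wednesday — that's 2362's doomsday.
In June the doomsday date is Jun 6.
Jun 16 is 10 days after Jun 6; 10 mod 7 = 3, so Wednesday + 3 = Saturday.
5944 mod 7 = 1, so 5944 days after a Saturday is Saturday + 1 = Sunday.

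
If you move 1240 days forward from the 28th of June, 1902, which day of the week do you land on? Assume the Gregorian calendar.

Jun 28, 1902 is a Saturday.
1240 mod 7 = 1, so 1240 days after a Saturday is Saturday + 1 = Sunday.

Sunday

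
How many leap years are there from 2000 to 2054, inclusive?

Multiples of 4 in [2000,2054]: 14.
Of those, multiples of 100: 1 (not leap unless ÷400).
Multiples of 400: 1.
Leap years = 14 − 1 + 1 = 14.

14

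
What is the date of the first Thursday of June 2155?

June 5, 2155

June 1, 2155 is a Sunday.
The first Thursday is therefore June 5 (4 days later).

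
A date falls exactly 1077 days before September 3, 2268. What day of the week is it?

Friday

First find the weekday of Sep 3, 2268. Doomsday rule: the anchor day for the 2200s is Friday. For year 68: 68÷12 = 5 r 8, and 8÷4 = 2, so 5+8+2 = 15.
Friday + 15 ≡ Saturday — that's 2268's doomsday.
In September the doomsday date is Sep 5.
Sep 3 is 2 days before Sep 5; 2 mod 7 = 2, so Saturday − 2 = Thursday.
1077 mod 7 = 6, so 1077 days before a Thursday is Thursday − 6 = Friday.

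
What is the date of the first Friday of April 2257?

April 1, 2257 is a Wednesday.
The first Friday is therefore April 3 (2 days later).

April 3, 2257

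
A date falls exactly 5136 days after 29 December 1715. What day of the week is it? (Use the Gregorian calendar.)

Friday

First find the weekday of Dec 29, 1715. Doomsday rule: the anchor day for the 1700s is Sunday. For year 15: 15÷12 = 1 r 3, and 3÷4 = 0, so 1+3+0 = 4.
Sunday + 4 ≡ Thursday — that's 1715's doomsday.
In December the doomsday date is Dec 12.
Dec 29 is 17 days after Dec 12; 17 mod 7 = 3, so Thursday + 3 = Sunday.
5136 mod 7 = 5, so 5136 days after a Sunday is Sunday + 5 = Friday.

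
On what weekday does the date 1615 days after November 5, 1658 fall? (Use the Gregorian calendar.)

Nov 5, 1658 is a Tuesday.
1615 mod 7 = 5, so 1615 days after a Tuesday is Tuesday + 5 = Sunday.

Sunday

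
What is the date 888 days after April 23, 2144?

September 28, 2146

+365 (one year) → Apr 23, 2145 (523 left).
+365 (one year) → Apr 23, 2146 (158 left).
Apr has 30 days: +8 → May 1, 2146 (150 left).
May has 31 days: +31 → Jun 1, 2146 (119 left).
Jun has 30 days: +30 → Jul 1, 2146 (89 left).
Jul has 31 days: +31 → Aug 1, 2146 (58 left).
Aug has 31 days: +31 → Sep 1, 2146 (27 left).
+27 → Sep 28, 2146.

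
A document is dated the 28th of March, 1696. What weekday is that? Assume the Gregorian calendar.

Doomsday rule: the anchor day for the 1600s is Tuesday. For year 96: 96÷12 = 8 r 0, and 0÷4 = 0, so 8+0+0 = 8.
Tuesday + 8 ≡ Wednesday — that's 1696's doomsday.
In March the doomsday date is Mar 14.
Mar 28 is 14 days after Mar 14; 14 mod 7 = 0, so Wednesday + 0 = Wednesday.

Wednesday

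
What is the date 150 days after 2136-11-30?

April 29, 2137

Nov has 30 days: +1 → Dec 1, 2136 (149 left).
Dec has 31 days: +31 → Jan 1, 2137 (118 left).
Jan has 31 days: +31 → Feb 1, 2137 (87 left).
Feb has 28 days: +28 → Mar 1, 2137 (59 left).
Mar has 31 days: +31 → Apr 1, 2137 (28 left).
+28 → Apr 29, 2137.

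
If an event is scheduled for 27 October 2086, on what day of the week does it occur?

January 1, 2086 is a Tuesday.
Jan 1, 2086 → Feb 1, 2086: 31 days (January has 31).
Feb 1, 2086 → Mar 1, 2086: 28 days (February has 28).
Mar 1, 2086 → Apr 1, 2086: 31 days (March has 31).
Apr 1, 2086 → May 1, 2086: 30 days (April has 30).
May 1, 2086 → Jun 1, 2086: 31 days (May has 31).
Jun 1, 2086 → Jul 1, 2086: 30 days (June has 30).
Jul 1, 2086 → Aug 1, 2086: 31 days (July has 31).
Aug 1, 2086 → Sep 1, 2086: 31 days (August has 31).
Sep 1, 2086 → Oct 1, 2086: 30 days (September has 30).
Oct 1, 2086 → Oct 27, 2086: 26 days.
Total: 299 days.
299 mod 7 = 5, so Tuesday + 5 = Sunday.

Sunday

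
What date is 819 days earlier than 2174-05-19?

February 20, 2172

−365 (one year) → May 19, 2173 (454 left).
−365 (one year) → May 19, 2172 (89 left).
−19 → Apr 30, 2172 (end of Apr, 30 days; 70 left).
−30 → Mar 31, 2172 (end of Mar, 31 days; 40 left).
−31 → Feb 29, 2172 (end of Feb, 29 days; 9 left).
−9 → Feb 20, 2172.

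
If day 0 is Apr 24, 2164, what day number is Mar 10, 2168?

Apr 24, 2164 → Apr 24, 2165: 365 days.
Apr 24, 2165 → Apr 24, 2166: 365 days.
Apr 24, 2166 → Apr 24, 2167: 365 days.
Apr 24, 2167 → May 24, 2167: 30 days (April has 30).
May 24, 2167 → Jun 24, 2167: 31 days (May has 31).
Jun 24, 2167 → Jul 24, 2167: 30 days (June has 30).
Jul 24, 2167 → Aug 24, 2167: 31 days (July has 31).
Aug 24, 2167 → Sep 24, 2167: 31 days (August has 31).
Sep 24, 2167 → Oct 24, 2167: 30 days (September has 30).
Oct 24, 2167 → Nov 24, 2167: 31 days (October has 31).
Nov 24, 2167 → Dec 24, 2167: 30 days (November has 30).
Dec 24, 2167 → Jan 24, 2168: 31 days (December has 31).
Jan 24, 2168 → Feb 24, 2168: 31 days (January has 31).
Feb 24, 2168 → Mar 10, 2168: 15 days.
Total: 1416 days.

1416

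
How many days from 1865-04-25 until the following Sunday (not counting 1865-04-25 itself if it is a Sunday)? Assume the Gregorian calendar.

Apr 25, 1865 is a Tuesday.
From Tuesday to the next Sunday is 5 days.

5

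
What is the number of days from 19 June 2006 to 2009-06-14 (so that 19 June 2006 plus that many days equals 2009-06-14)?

1091

Jun 19, 2006 → Jun 19, 2007: 365 days.
Jun 19, 2007 → Jun 19, 2008: 366 days (Feb 29, 2008 is in that span).
Jun 19, 2008 → Jul 19, 2008: 30 days (June has 30).
Jul 19, 2008 → Aug 19, 2008: 31 days (July has 31).
Aug 19, 2008 → Sep 19, 2008: 31 days (August has 31).
Sep 19, 2008 → Oct 19, 2008: 30 days (September has 30).
Oct 19, 2008 → Nov 19, 2008: 31 days (October has 31).
Nov 19, 2008 → Dec 19, 2008: 30 days (November has 30).
Dec 19, 2008 → Jan 19, 2009: 31 days (December has 31).
Jan 19, 2009 → Feb 19, 2009: 31 days (January has 31).
Feb 19, 2009 → Mar 19, 2009: 28 days (February has 28).
Mar 19, 2009 → Apr 19, 2009: 31 days (March has 31).
Apr 19, 2009 → May 19, 2009: 30 days (April has 30).
May 19, 2009 → Jun 14, 2009: 26 days.
Total: 1091 days.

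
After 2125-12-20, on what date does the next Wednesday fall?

December 26, 2125

Dec 20, 2125 is a Thursday.
From Thursday to the next Wednesday is 6 days.
Dec 20, 2125 + 6 = Dec 26, 2125.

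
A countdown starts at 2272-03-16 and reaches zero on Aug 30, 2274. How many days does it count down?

897

Mar 16, 2272 → Mar 16, 2273: 365 days.
Mar 16, 2273 → Mar 16, 2274: 365 days.
Mar 16, 2274 → Apr 16, 2274: 31 days (March has 31).
Apr 16, 2274 → May 16, 2274: 30 days (April has 30).
May 16, 2274 → Jun 16, 2274: 31 days (May has 31).
Jun 16, 2274 → Jul 16, 2274: 30 days (June has 30).
Jul 16, 2274 → Aug 16, 2274: 31 days (July has 31).
Aug 16, 2274 → Aug 30, 2274: 14 days.
Total: 897 days.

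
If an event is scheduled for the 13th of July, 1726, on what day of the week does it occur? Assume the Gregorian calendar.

Saturday

Doomsday rule: the anchor day for the 1700s is Sunday. For year 26: 26÷12 = 2 r 2, and 2÷4 = 0, so 2+2+0 = 4.
Sunday + 4 ≡ Thursday — that's 1726's doomsday.
In July the doomsday date is Jul 11.
Jul 13 is 2 days after Jul 11; 2 mod 7 = 2, so Thursday + 2 = Saturday.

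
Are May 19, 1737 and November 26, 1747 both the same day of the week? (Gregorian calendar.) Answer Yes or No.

From May 19, 1737 to Nov 26, 1747 is 3843 days.
3843 mod 7 = 0, so they are the same weekday.
(May 19, 1737 is a Sunday; Nov 26, 1747 is a Sunday.)

Yes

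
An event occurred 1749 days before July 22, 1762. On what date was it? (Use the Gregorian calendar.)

October 7, 1757

−365 (one year) → Jul 22, 1761 (1384 left).
−365 (one year) → Jul 22, 1760 (1019 left).
−366 (one year; includes Feb 29, 1760) → Jul 22, 1759 (653 left).
−365 (one year) → Jul 22, 1758 (288 left).
−22 → Jun 30, 1758 (end of Jun, 30 days; 266 left).
−30 → May 31, 1758 (end of May, 31 days; 236 left).
−31 → Apr 30, 1758 (end of Apr, 30 days; 205 left).
−30 → Mar 31, 1758 (end of Mar, 31 days; 175 left).
−31 → Feb 28, 1758 (end of Feb, 28 days; 144 left).
−28 → Jan 31, 1758 (end of Jan, 31 days; 116 left).
−31 → Dec 31, 1757 (end of Dec, 31 days; 85 left).
−31 → Nov 30, 1757 (end of Nov, 30 days; 54 left).
−30 → Oct 31, 1757 (end of Oct, 31 days; 24 left).
−24 → Oct 7, 1757.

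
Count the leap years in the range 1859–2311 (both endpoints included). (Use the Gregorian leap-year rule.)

109

Multiples of 4 in [1859,2311]: 113.
Of those, multiples of 100: 5 (not leap unless ÷400).
Multiples of 400: 1.
Leap years = 113 − 5 + 1 = 109.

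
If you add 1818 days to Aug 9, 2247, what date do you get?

July 31, 2252

+366 (one year; includes Feb 29, 2248) → Aug 9, 2248 (1452 left).
+365 (one year) → Aug 9, 2249 (1087 left).
+365 (one year) → Aug 9, 2250 (722 left).
+365 (one year) → Aug 9, 2251 (357 left).
Aug has 31 days: +23 → Sep 1, 2251 (334 left).
Sep has 30 days: +30 → Oct 1, 2251 (304 left).
Oct has 31 days: +31 → Nov 1, 2251 (273 left).
Nov has 30 days: +30 → Dec 1, 2251 (243 left).
Dec has 31 days: +31 → Jan 1, 2252 (212 left).
Jan has 31 days: +31 → Feb 1, 2252 (181 left).
Feb has 29 days: +29 → Mar 1, 2252 (152 left).
Mar has 31 days: +31 → Apr 1, 2252 (121 left).
Apr has 30 days: +30 → May 1, 2252 (91 left).
May has 31 days: +31 → Jun 1, 2252 (60 left).
Jun has 30 days: +30 → Jul 1, 2252 (30 left).
+30 → Jul 31, 2252.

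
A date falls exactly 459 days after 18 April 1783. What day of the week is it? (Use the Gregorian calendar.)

Tuesday

First find the weekday of Apr 18, 1783. Doomsday rule: the anchor day for the 1700s is Sunday. For year 83: 83÷12 = 6 r 11, and 11÷4 = 2, so 6+11+2 = 19.
Sunday + 19 ≡ Friday — that's 1783's doomsday.
In April the doomsday date is Apr 4.
Apr 18 is 14 days after Apr 4; 14 mod 7 = 0, so Friday + 0 = Friday.
459 mod 7 = 4, so 459 days after a Friday is Friday + 4 = Tuesday.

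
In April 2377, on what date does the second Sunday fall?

April 10, 2377

April 1, 2377 is a Friday.
The first Sunday is therefore April 3 (2 days later).
The second Sunday is 3 + 1×7 = April 10.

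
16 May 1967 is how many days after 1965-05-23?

May 23, 1965 → May 23, 1966: 365 days.
May 23, 1966 → Jun 23, 1966: 31 days (May has 31).
Jun 23, 1966 → Jul 23, 1966: 30 days (June has 30).
Jul 23, 1966 → Aug 23, 1966: 31 days (July has 31).
Aug 23, 1966 → Sep 23, 1966: 31 days (August has 31).
Sep 23, 1966 → Oct 23, 1966: 30 days (September has 30).
Oct 23, 1966 → Nov 23, 1966: 31 days (October has 31).
Nov 23, 1966 → Dec 23, 1966: 30 days (November has 30).
Dec 23, 1966 → Jan 23, 1967: 31 days (December has 31).
Jan 23, 1967 → Feb 23, 1967: 31 days (January has 31).
Feb 23, 1967 → Mar 23, 1967: 28 days (February has 28).
Mar 23, 1967 → Apr 23, 1967: 31 days (March has 31).
Apr 23, 1967 → May 16, 1967: 23 days.
Total: 723 days.

723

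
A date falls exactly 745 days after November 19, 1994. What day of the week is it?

Tuesday

First find the weekday of Nov 19, 1994. Doomsday rule: the anchor day for the 1900s is Wednesday. For year 94: 94÷12 = 7 r 10, and 10÷4 = 2, so 7+10+2 = 19.
Wednesday + 19 ≡ Monday — that's 1994's doomsday.
In November the doomsday date is Nov 7.
Nov 19 is 12 days after Nov 7; 12 mod 7 = 5, so Monday + 5 = Saturday.
745 mod 7 = 3, so 745 days after a Saturday is Saturday + 3 = Tuesday.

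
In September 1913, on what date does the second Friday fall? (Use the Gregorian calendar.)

September 12, 1913

September 1, 1913 is a Monday.
The first Friday is therefore September 5 (4 days later).
The second Friday is 5 + 1×7 = September 12.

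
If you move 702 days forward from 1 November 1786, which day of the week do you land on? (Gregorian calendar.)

Nov 1, 1786 is a Wednesday.
702 mod 7 = 2, so 702 days after a Wednesday is Wednesday + 2 = Friday.

Friday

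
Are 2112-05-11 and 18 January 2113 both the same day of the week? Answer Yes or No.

From May 11, 2112 to Jan 18, 2113 is 252 days.
252 mod 7 = 0, so they are the same weekday.
(May 11, 2112 is a Wednesday; Jan 18, 2113 is a Wednesday.)

Yes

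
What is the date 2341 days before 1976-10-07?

−366 (one year; includes Feb 29, 1976) → Oct 7, 1975 (1975 left).
−365 (one year) → Oct 7, 1974 (1610 left).
−365 (one year) → Oct 7, 1973 (1245 left).
−365 (one year) → Oct 7, 1972 (880 left).
−366 (one year; includes Feb 29, 1972) → Oct 7, 1971 (514 left).
−365 (one year) → Oct 7, 1970 (149 left).
−7 → Sep 30, 1970 (end of Sep, 30 days; 142 left).
−30 → Aug 31, 1970 (end of Aug, 31 days; 112 left).
−31 → Jul 31, 1970 (end of Jul, 31 days; 81 left).
−31 → Jun 30, 1970 (end of Jun, 30 days; 50 left).
−30 → May 31, 1970 (end of May, 31 days; 20 left).
−20 → May 11, 1970.

May 11, 1970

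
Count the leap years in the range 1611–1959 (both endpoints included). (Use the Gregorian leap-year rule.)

84

Multiples of 4 in [1611,1959]: 87.
Of those, multiples of 100: 3 (not leap unless ÷400).
Multiples of 400: 0.
Leap years = 87 − 3 + 0 = 84.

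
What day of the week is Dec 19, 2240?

Saturday

Doomsday rule: the anchor day for the 2200s is Friday. For year 40: 40÷12 = 3 r 4, and 4÷4 = 1, so 3+4+1 = 8.
Friday + 8 ≡ Saturday — that's 2240's doomsday.
In December the doomsday date is Dec 12.
Dec 19 is 7 days after Dec 12; 7 mod 7 = 0, so Saturday + 0 = Saturday.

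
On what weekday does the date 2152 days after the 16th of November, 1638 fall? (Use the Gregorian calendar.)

Nov 16, 1638 is a Tuesday.
2152 mod 7 = 3, so 2152 days after a Tuesday is Tuesday + 3 = Friday.

Friday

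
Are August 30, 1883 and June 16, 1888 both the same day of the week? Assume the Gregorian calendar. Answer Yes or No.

No

From Aug 30, 1883 to Jun 16, 1888 is 1752 days.
1752 mod 7 = 2, so they are different weekdays.
(Aug 30, 1883 is a Thursday; Jun 16, 1888 is a Saturday.)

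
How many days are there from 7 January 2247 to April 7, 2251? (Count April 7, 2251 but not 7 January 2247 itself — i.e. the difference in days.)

Jan 7, 2247 → Jan 7, 2248: 365 days.
Jan 7, 2248 → Jan 7, 2249: 366 days (Feb 29, 2248 is in that span).
Jan 7, 2249 → Jan 7, 2250: 365 days.
Jan 7, 2250 → Jan 7, 2251: 365 days.
Jan 7, 2251 → Feb 7, 2251: 31 days (January has 31).
Feb 7, 2251 → Mar 7, 2251: 28 days (February has 28).
Mar 7, 2251 → Apr 7, 2251: 31 days.
Total: 1551 days.

1551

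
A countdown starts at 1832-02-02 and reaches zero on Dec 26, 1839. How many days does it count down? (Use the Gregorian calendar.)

2884

Feb 2, 1832 → Feb 2, 1833: 366 days (Feb 29, 1832 is in that span).
Feb 2, 1833 → Feb 2, 1834: 365 days.
Feb 2, 1834 → Feb 2, 1835: 365 days.
Feb 2, 1835 → Feb 2, 1836: 365 days.
Feb 2, 1836 → Feb 2, 1837: 366 days (Feb 29, 1836 is in that span).
Feb 2, 1837 → Feb 2, 1838: 365 days.
Feb 2, 1838 → Feb 2, 1839: 365 days.
Feb 2, 1839 → Mar 2, 1839: 28 days (February has 28).
Mar 2, 1839 → Apr 2, 1839: 31 days (March has 31).
Apr 2, 1839 → May 2, 1839: 30 days (April has 30).
May 2, 1839 → Jun 2, 1839: 31 days (May has 31).
Jun 2, 1839 → Jul 2, 1839: 30 days (June has 30).
Jul 2, 1839 → Aug 2, 1839: 31 days (July has 31).
Aug 2, 1839 → Sep 2, 1839: 31 days (August has 31).
Sep 2, 1839 → Oct 2, 1839: 30 days (September has 30).
Oct 2, 1839 → Nov 2, 1839: 31 days (October has 31).
Nov 2, 1839 → Dec 2, 1839: 30 days (November has 30).
Dec 2, 1839 → Dec 26, 1839: 24 days.
Total: 2884 days.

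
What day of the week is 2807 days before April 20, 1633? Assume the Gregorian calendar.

Wednesday

Apr 20, 1633 is a Wednesday.
2807 mod 7 = 0, so 2807 days before a Wednesday is Wednesday − 0 = Wednesday.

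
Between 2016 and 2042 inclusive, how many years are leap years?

Multiples of 4 in [2016,2042]: 7.
Of those, multiples of 100: 0 (not leap unless ÷400).
Multiples of 400: 0.
Leap years = 7 − 0 + 0 = 7.

7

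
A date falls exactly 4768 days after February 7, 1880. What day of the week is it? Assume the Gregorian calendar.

Sunday

First find the weekday of Feb 7, 1880. Doomsday rule: the anchor day for the 1800s is Friday. For year 80: 80÷12 = 6 r 8, and 8÷4 = 2, so 6+8+2 = 16.
Friday + 16 ≡ Sunday — that's 1880's doomsday.
In February the doomsday date is Feb 29 (1880 is a leap year (divisible by 4)).
Feb 7 is 22 days before Feb 29; 22 mod 7 = 1, so Sunday − 1 = Saturday.
4768 mod 7 = 1, so 4768 days after a Saturday is Saturday + 1 = Sunday.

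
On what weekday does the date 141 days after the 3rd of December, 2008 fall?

First find the weekday of Dec 3, 2008. Doomsday rule: the anchor day for the 2000s is Tuesday. For year 08: 8÷12 = 0 r 8, and 8÷4 = 2, so 0+8+2 = 10.
Tuesday + 10 ≡ Friday — that's 2008's doomsday.
In December the doomsday date is Dec 12.
Dec 3 is 9 days before Dec 12; 9 mod 7 = 2, so Friday − 2 = Wednesday.
141 mod 7 = 1, so 141 days after a Wednesday is Wednesday + 1 = Thursday.

Thursday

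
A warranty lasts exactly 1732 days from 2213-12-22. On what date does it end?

+365 (one year) → Dec 22, 2214 (1367 left).
+365 (one year) → Dec 22, 2215 (1002 left).
+366 (one year; includes Feb 29, 2216) → Dec 22, 2216 (636 left).
+365 (one year) → Dec 22, 2217 (271 left).
Dec has 31 days: +10 → Jan 1, 2218 (261 left).
Jan has 31 days: +31 → Feb 1, 2218 (230 left).
Feb has 28 days: +28 → Mar 1, 2218 (202 left).
Mar has 31 days: +31 → Apr 1, 2218 (171 left).
Apr has 30 days: +30 → May 1, 2218 (141 left).
May has 31 days: +31 → Jun 1, 2218 (110 left).
Jun has 30 days: +30 → Jul 1, 2218 (80 left).
Jul has 31 days: +31 → Aug 1, 2218 (49 left).
Aug has 31 days: +31 → Sep 1, 2218 (18 left).
+18 → Sep 19, 2218.

September 19, 2218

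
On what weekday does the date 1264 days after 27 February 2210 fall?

First find the weekday of Feb 27, 2210. Doomsday rule: the anchor day for the 2200s is Friday. For year 10: 10÷12 = 0 r 10, and 10÷4 = 2, so 0+10+2 = 12.
Friday + 12 ≡ Wednesday — that's 2210's doomsday.
In February the doomsday date is Feb 28 (2210 is not a leap year).
Feb 27 is 1 day before Feb 28; 1 mod 7 = 1, so Wednesday − 1 = Tuesday.
1264 mod 7 = 4, so 1264 days after a Tuesday is Tuesday + 4 = Saturday.

Saturday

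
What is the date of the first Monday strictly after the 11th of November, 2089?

Nov 11, 2089 is a Friday.
From Friday to the next Monday is 3 days.
Nov 11, 2089 + 3 = Nov 14, 2089.

November 14, 2089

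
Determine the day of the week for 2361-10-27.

Doomsday rule: the anchor day for the 2300s is Wednesday. For year 61: 61÷12 = 5 r 1, and 1÷4 = 0, so 5+1+0 = 6.
Wednesday + 6 ≡ Tuesday — that's 2361's doomsday.
In October the doomsday date is Oct 10.
Oct 27 is 17 days after Oct 10; 17 mod 7 = 3, so Tuesday + 3 = Friday.

Friday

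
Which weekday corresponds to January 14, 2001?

Doomsday rule: the anchor day for the 2000s is Tuesday. For year 01: 1÷12 = 0 r 1, and 1÷4 = 0, so 0+1+0 = 1.
Tuesday + 1 ≡ Wednesday — that's 2001's doomsday.
In January the doomsday date is Jan 3 (2001 is not a leap year).
Jan 14 is 11 days after Jan 3; 11 mod 7 = 4, so Wednesday + 4 = Sunday.

Sunday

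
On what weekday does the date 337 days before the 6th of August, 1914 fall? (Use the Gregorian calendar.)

Aug 6, 1914 is a Thursday.
337 mod 7 = 1, so 337 days before a Thursday is Thursday − 1 = Wednesday.

Wednesday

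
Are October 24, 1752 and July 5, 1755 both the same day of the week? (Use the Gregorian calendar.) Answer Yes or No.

No

From Oct 24, 1752 to Jul 5, 1755 is 984 days.
984 mod 7 = 4, so they are different weekdays.
(Oct 24, 1752 is a Tuesday; Jul 5, 1755 is a Saturday.)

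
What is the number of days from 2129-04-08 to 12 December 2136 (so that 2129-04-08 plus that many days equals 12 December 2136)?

2805

Apr 8, 2129 → Apr 8, 2130: 365 days.
Apr 8, 2130 → Apr 8, 2131: 365 days.
Apr 8, 2131 → Apr 8, 2132: 366 days (Feb 29, 2132 is in that span).
Apr 8, 2132 → Apr 8, 2133: 365 days.
Apr 8, 2133 → Apr 8, 2134: 365 days.
Apr 8, 2134 → Apr 8, 2135: 365 days.
Apr 8, 2135 → Apr 8, 2136: 366 days (Feb 29, 2136 is in that span).
Apr 8, 2136 → May 8, 2136: 30 days (April has 30).
May 8, 2136 → Jun 8, 2136: 31 days (May has 31).
Jun 8, 2136 → Jul 8, 2136: 30 days (June has 30).
Jul 8, 2136 → Aug 8, 2136: 31 days (July has 31).
Aug 8, 2136 → Sep 8, 2136: 31 days (August has 31).
Sep 8, 2136 → Oct 8, 2136: 30 days (September has 30).
Oct 8, 2136 → Nov 8, 2136: 31 days (October has 31).
Nov 8, 2136 → Dec 8, 2136: 30 days (November has 30).
Dec 8, 2136 → Dec 12, 2136: 4 days.
Total: 2805 days.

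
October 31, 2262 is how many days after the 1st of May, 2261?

548

May 1, 2261 → May 1, 2262: 365 days.
May 1, 2262 → Jun 1, 2262: 31 days (May has 31).
Jun 1, 2262 → Jul 1, 2262: 30 days (June has 30).
Jul 1, 2262 → Aug 1, 2262: 31 days (July has 31).
Aug 1, 2262 → Sep 1, 2262: 31 days (August has 31).
Sep 1, 2262 → Oct 1, 2262: 30 days (September has 30).
Oct 1, 2262 → Oct 31, 2262: 30 days.
Total: 548 days.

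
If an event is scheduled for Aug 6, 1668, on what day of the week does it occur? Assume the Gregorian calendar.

Monday

Doomsday rule: the anchor day for the 1600s is Tuesday. For year 68: 68÷12 = 5 r 8, and 8÷4 = 2, so 5+8+2 = 15.
Tuesday + 15 ≡ Wednesday — that's 1668's doomsday.
In August the doomsday date is Aug 8.
Aug 6 is 2 days before Aug 8; 2 mod 7 = 2, so Wednesday − 2 = Monday.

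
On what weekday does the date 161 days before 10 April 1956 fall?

Tuesday

First find the weekday of Apr 10, 1956. Doomsday rule: the anchor day for the 1900s is Wednesday. For year 56: 56÷12 = 4 r 8, and 8÷4 = 2, so 4+8+2 = 14.
Wednesday + 14 ≡ Wednesday — that's 1956's doomsday.
In April the doomsday date is Apr 4.
Apr 10 is 6 days after Apr 4; 6 mod 7 = 6, so Wednesday + 6 = Tuesday.
161 mod 7 = 0, so 161 days before a Tuesday is Tuesday − 0 = Tuesday.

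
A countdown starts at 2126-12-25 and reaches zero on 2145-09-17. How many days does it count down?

6841

Dec 25, 2126 → Dec 25, 2127: 365 days.
Dec 25, 2127 → Dec 25, 2128: 366 days (Feb 29, 2128 is in that span).
Dec 25, 2128 → Dec 25, 2129: 365 days.
Dec 25, 2129 → Dec 25, 2130: 365 days.
Dec 25, 2130 → Dec 25, 2131: 365 days.
Dec 25, 2131 → Dec 25, 2132: 366 days (Feb 29, 2132 is in that span).
Dec 25, 2132 → Dec 25, 2133: 365 days.
Dec 25, 2133 → Dec 25, 2134: 365 days.
Dec 25, 2134 → Dec 25, 2135: 365 days.
Dec 25, 2135 → Dec 25, 2136: 366 days (Feb 29, 2136 is in that span).
Dec 25, 2136 → Dec 25, 2137: 365 days.
Dec 25, 2137 → Dec 25, 2138: 365 days.
Dec 25, 2138 → Dec 25, 2139: 365 days.
Dec 25, 2139 → Dec 25, 2140: 366 days (Feb 29, 2140 is in that span).
Dec 25, 2140 → Dec 25, 2141: 365 days.
Dec 25, 2141 → Dec 25, 2142: 365 days.
Dec 25, 2142 → Dec 25, 2143: 365 days.
Dec 25, 2143 → Dec 25, 2144: 366 days (Feb 29, 2144 is in that span).
Dec 25, 2144 → Jan 25, 2145: 31 days (December has 31).
Jan 25, 2145 → Feb 25, 2145: 31 days (January has 31).
Feb 25, 2145 → Mar 25, 2145: 28 days (February has 28).
Mar 25, 2145 → Apr 25, 2145: 31 days (March has 31).
Apr 25, 2145 → May 25, 2145: 30 days (April has 30).
May 25, 2145 → Jun 25, 2145: 31 days (May has 31).
Jun 25, 2145 → Jul 25, 2145: 30 days (June has 30).
Jul 25, 2145 → Aug 25, 2145: 31 days (July has 31).
Aug 25, 2145 → Sep 17, 2145: 23 days.
Total: 6841 days.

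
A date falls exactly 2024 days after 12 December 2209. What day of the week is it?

Dec 12, 2209 is a Tuesday.
2024 mod 7 = 1, so 2024 days after a Tuesday is Tuesday + 1 = Wednesday.

Wednesday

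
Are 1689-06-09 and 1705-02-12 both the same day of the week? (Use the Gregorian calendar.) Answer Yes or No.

Yes

From Jun 9, 1689 to Feb 12, 1705 is 5726 days.
5726 mod 7 = 0, so they are the same weekday.
(Jun 9, 1689 is a Thursday; Feb 12, 1705 is a Thursday.)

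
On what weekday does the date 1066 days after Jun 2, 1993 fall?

Jun 2, 1993 is a Wednesday.
1066 mod 7 = 2, so 1066 days after a Wednesday is Wednesday + 2 = Friday.

Friday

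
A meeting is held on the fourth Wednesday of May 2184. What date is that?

May 1, 2184 is a Saturday.
The first Wednesday is therefore May 5 (4 days later).
The fourth Wednesday is 5 + 3×7 = May 26.

May 26, 2184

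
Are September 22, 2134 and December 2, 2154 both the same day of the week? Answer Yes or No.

No

From Sep 22, 2134 to Dec 2, 2154 is 7376 days.
7376 mod 7 = 5, so they are different weekdays.
(Sep 22, 2134 is a Wednesday; Dec 2, 2154 is a Monday.)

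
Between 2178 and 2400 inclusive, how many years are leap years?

54

Multiples of 4 in [2178,2400]: 56.
Of those, multiples of 100: 3 (not leap unless ÷400).
Multiples of 400: 1.
Leap years = 56 − 3 + 1 = 54.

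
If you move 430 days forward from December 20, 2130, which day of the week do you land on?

Saturday

First find the weekday of Dec 20, 2130. Doomsday rule: the anchor day for the 2100s is Sunday. For year 30: 30÷12 = 2 r 6, and 6÷4 = 1, so 2+6+1 = 9.
Sunday + 9 ≡ Tuesday — that's 2130's doomsday.
In December the doomsday date is Dec 12.
Dec 20 is 8 days after Dec 12; 8 mod 7 = 1, so Tuesday + 1 = Wednesday.
430 mod 7 = 3, so 430 days after a Wednesday is Wednesday + 3 = Saturday.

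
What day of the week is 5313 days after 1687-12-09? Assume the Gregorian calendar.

Tuesday

First find the weekday of Dec 9, 1687. Doomsday rule: the anchor day for the 1600s is Tuesday. For year 87: 87÷12 = 7 r 3, and 3÷4 = 0, so 7+3+0 = 10.
Tuesday + 10 ≡ Friday — that's 1687's doomsday.
In December the doomsday date is Dec 12.
Dec 9 is 3 days before Dec 12; 3 mod 7 = 3, so Friday − 3 = Tuesday.
5313 mod 7 = 0, so 5313 days after a Tuesday is Tuesday + 0 = Tuesday.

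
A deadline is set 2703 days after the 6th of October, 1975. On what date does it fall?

March 1, 1983

+366 (one year; includes Feb 29, 1976) → Oct 6, 1976 (2337 left).
+365 (one year) → Oct 6, 1977 (1972 left).
+365 (one year) → Oct 6, 1978 (1607 left).
+365 (one year) → Oct 6, 1979 (1242 left).
+366 (one year; includes Feb 29, 1980) → Oct 6, 1980 (876 left).
+365 (one year) → Oct 6, 1981 (511 left).
+365 (one year) → Oct 6, 1982 (146 left).
Oct has 31 days: +26 → Nov 1, 1982 (120 left).
Nov has 30 days: +30 → Dec 1, 1982 (90 left).
Dec has 31 days: +31 → Jan 1, 1983 (59 left).
Jan has 31 days: +31 → Feb 1, 1983 (28 left).
Feb has 28 days: +28 → Mar 1, 1983 (0 left).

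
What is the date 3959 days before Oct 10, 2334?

−365 (one year) → Oct 10, 2333 (3594 left).
−365 (one year) → Oct 10, 2332 (3229 left).
−366 (one year; includes Feb 29, 2332) → Oct 10, 2331 (2863 left).
−365 (one year) → Oct 10, 2330 (2498 left).
−365 (one year) → Oct 10, 2329 (2133 left).
−365 (one year) → Oct 10, 2328 (1768 left).
−366 (one year; includes Feb 29, 2328) → Oct 10, 2327 (1402 left).
−365 (one year) → Oct 10, 2326 (1037 left).
−365 (one year) → Oct 10, 2325 (672 left).
−365 (one year) → Oct 10, 2324 (307 left).
−10 → Sep 30, 2324 (end of Sep, 30 days; 297 left).
−30 → Aug 31, 2324 (end of Aug, 31 days; 267 left).
−31 → Jul 31, 2324 (end of Jul, 31 days; 236 left).
−31 → Jun 30, 2324 (end of Jun, 30 days; 205 left).
−30 → May 31, 2324 (end of May, 31 days; 175 left).
−31 → Apr 30, 2324 (end of Apr, 30 days; 144 left).
−30 → Mar 31, 2324 (end of Mar, 31 days; 114 left).
−31 → Feb 29, 2324 (end of Feb, 29 days; 83 left).
−29 → Jan 31, 2324 (end of Jan, 31 days; 54 left).
−31 → Dec 31, 2323 (end of Dec, 31 days; 23 left).
−23 → Dec 8, 2323.

December 8, 2323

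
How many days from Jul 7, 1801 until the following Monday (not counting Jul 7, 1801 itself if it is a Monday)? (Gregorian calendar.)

6

Jul 7, 1801 is a Tuesday.
From Tuesday to the next Monday is 6 days.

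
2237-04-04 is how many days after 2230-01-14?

Jan 14, 2230 → Jan 14, 2231: 365 days.
Jan 14, 2231 → Jan 14, 2232: 365 days.
Jan 14, 2232 → Jan 14, 2233: 366 days (Feb 29, 2232 is in that span).
Jan 14, 2233 → Jan 14, 2234: 365 days.
Jan 14, 2234 → Jan 14, 2235: 365 days.
Jan 14, 2235 → Jan 14, 2236: 365 days.
Jan 14, 2236 → Jan 14, 2237: 366 days (Feb 29, 2236 is in that span).
Jan 14, 2237 → Feb 14, 2237: 31 days (January has 31).
Feb 14, 2237 → Mar 14, 2237: 28 days (February has 28).
Mar 14, 2237 → Apr 4, 2237: 21 days.
Total: 2637 days.

2637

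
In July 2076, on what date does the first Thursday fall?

July 1, 2076 is a Wednesday.
The first Thursday is therefore July 2 (1 days later).

July 2, 2076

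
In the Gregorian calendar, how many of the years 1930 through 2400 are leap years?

Multiples of 4 in [1930,2400]: 118.
Of those, multiples of 100: 5 (not leap unless ÷400).
Multiples of 400: 2.
Leap years = 118 − 5 + 2 = 115.

115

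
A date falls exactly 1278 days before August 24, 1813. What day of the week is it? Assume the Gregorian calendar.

Friday

First find the weekday of Aug 24, 1813. Doomsday rule: the anchor day for the 1800s is Friday. For year 13: 13÷12 = 1 r 1, and 1÷4 = 0, so 1+1+0 = 2.
Friday + 2 ≡ Sunday — that's 1813's doomsday.
In August the doomsday date is Aug 8.
Aug 24 is 16 days after Aug 8; 16 mod 7 = 2, so Sunday + 2 = Tuesday.
1278 mod 7 = 4, so 1278 days before a Tuesday is Tuesday − 4 = Friday.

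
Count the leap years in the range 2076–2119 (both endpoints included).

10

Multiples of 4 in [2076,2119]: 11.
Of those, multiples of 100: 1 (not leap unless ÷400).
Multiples of 400: 0.
Leap years = 11 − 1 + 0 = 10.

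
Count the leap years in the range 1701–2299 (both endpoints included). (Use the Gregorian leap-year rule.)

145

Multiples of 4 in [1701,2299]: 149.
Of those, multiples of 100: 5 (not leap unless ÷400).
Multiples of 400: 1.
Leap years = 149 − 5 + 1 = 145.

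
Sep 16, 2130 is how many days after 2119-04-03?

4184

Apr 3, 2119 → Apr 3, 2120: 366 days (Feb 29, 2120 is in that span).
Apr 3, 2120 → Apr 3, 2121: 365 days.
Apr 3, 2121 → Apr 3, 2122: 365 days.
Apr 3, 2122 → Apr 3, 2123: 365 days.
Apr 3, 2123 → Apr 3, 2124: 366 days (Feb 29, 2124 is in that span).
Apr 3, 2124 → Apr 3, 2125: 365 days.
Apr 3, 2125 → Apr 3, 2126: 365 days.
Apr 3, 2126 → Apr 3, 2127: 365 days.
Apr 3, 2127 → Apr 3, 2128: 366 days (Feb 29, 2128 is in that span).
Apr 3, 2128 → Apr 3, 2129: 365 days.
Apr 3, 2129 → Apr 3, 2130: 365 days.
Apr 3, 2130 → May 3, 2130: 30 days (April has 30).
May 3, 2130 → Jun 3, 2130: 31 days (May has 31).
Jun 3, 2130 → Jul 3, 2130: 30 days (June has 30).
Jul 3, 2130 → Aug 3, 2130: 31 days (July has 31).
Aug 3, 2130 → Sep 3, 2130: 31 days (August has 31).
Sep 3, 2130 → Sep 16, 2130: 13 days.
Total: 4184 days.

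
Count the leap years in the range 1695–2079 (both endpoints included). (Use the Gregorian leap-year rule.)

Multiples of 4 in [1695,2079]: 96.
Of those, multiples of 100: 4 (not leap unless ÷400).
Multiples of 400: 1.
Leap years = 96 − 4 + 1 = 93.

93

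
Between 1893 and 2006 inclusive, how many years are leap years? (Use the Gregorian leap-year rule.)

27

Multiples of 4 in [1893,2006]: 28.
Of those, multiples of 100: 2 (not leap unless ÷400).
Multiples of 400: 1.
Leap years = 28 − 2 + 1 = 27.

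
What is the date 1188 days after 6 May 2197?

August 7, 2200

+365 (one year) → May 6, 2198 (823 left).
+365 (one year) → May 6, 2199 (458 left).
+365 (one year) → May 6, 2200 (93 left).
May has 31 days: +26 → Jun 1, 2200 (67 left).
Jun has 30 days: +30 → Jul 1, 2200 (37 left).
Jul has 31 days: +31 → Aug 1, 2200 (6 left).
+6 → Aug 7, 2200.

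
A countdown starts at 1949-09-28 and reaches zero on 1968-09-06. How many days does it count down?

6918

Sep 28, 1949 → Sep 28, 1950: 365 days.
Sep 28, 1950 → Sep 28, 1951: 365 days.
Sep 28, 1951 → Sep 28, 1952: 366 days (Feb 29, 1952 is in that span).
Sep 28, 1952 → Sep 28, 1953: 365 days.
Sep 28, 1953 → Sep 28, 1954: 365 days.
Sep 28, 1954 → Sep 28, 1955: 365 days.
Sep 28, 1955 → Sep 28, 1956: 366 days (Feb 29, 1956 is in that span).
Sep 28, 1956 → Sep 28, 1957: 365 days.
Sep 28, 1957 → Sep 28, 1958: 365 days.
Sep 28, 1958 → Sep 28, 1959: 365 days.
Sep 28, 1959 → Sep 28, 1960: 366 days (Feb 29, 1960 is in that span).
Sep 28, 1960 → Sep 28, 1961: 365 days.
Sep 28, 1961 → Sep 28, 1962: 365 days.
Sep 28, 1962 → Sep 28, 1963: 365 days.
Sep 28, 1963 → Sep 28, 1964: 366 days (Feb 29, 1964 is in that span).
Sep 28, 1964 → Sep 28, 1965: 365 days.
Sep 28, 1965 → Sep 28, 1966: 365 days.
Sep 28, 1966 → Sep 28, 1967: 365 days.
Sep 28, 1967 → Oct 28, 1967: 30 days (September has 30).
Oct 28, 1967 → Nov 28, 1967: 31 days (October has 31).
Nov 28, 1967 → Dec 28, 1967: 30 days (November has 30).
Dec 28, 1967 → Jan 28, 1968: 31 days (December has 31).
Jan 28, 1968 → Feb 28, 1968: 31 days (January has 31).
Feb 28, 1968 → Mar 28, 1968: 29 days (February has 29).
Mar 28, 1968 → Apr 28, 1968: 31 days (March has 31).
Apr 28, 1968 → May 28, 1968: 30 days (April has 30).
May 28, 1968 → Jun 28, 1968: 31 days (May has 31).
Jun 28, 1968 → Jul 28, 1968: 30 days (June has 30).
Jul 28, 1968 → Aug 28, 1968: 31 days (July has 31).
Aug 28, 1968 → Sep 6, 1968: 9 days.
Total: 6918 days.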